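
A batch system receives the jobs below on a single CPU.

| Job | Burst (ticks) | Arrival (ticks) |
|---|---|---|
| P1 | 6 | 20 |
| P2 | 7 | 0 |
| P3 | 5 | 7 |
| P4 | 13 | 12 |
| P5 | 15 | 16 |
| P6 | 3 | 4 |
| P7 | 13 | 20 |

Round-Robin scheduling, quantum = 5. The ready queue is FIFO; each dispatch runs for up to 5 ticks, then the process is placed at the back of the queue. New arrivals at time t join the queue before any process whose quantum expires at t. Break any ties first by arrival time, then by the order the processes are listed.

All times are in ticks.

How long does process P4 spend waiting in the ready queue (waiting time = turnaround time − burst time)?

Schedule: | P2 0-5 | P6 5-8 | P2 8-10 | P3 10-15 | P4 15-20 | P5 20-25 | P1 25-30 | P7 30-35 | P4 35-40 | P5 40-45 | P1 45-46 | P7 46-51 | P4 51-54 | P5 54-59 | P7 59-62 |
Completion: P1=46  P2=10  P3=15  P4=54  P5=59  P6=8  P7=62
Waiting(P4) = turnaround − burst = 42 − 13 = 29

29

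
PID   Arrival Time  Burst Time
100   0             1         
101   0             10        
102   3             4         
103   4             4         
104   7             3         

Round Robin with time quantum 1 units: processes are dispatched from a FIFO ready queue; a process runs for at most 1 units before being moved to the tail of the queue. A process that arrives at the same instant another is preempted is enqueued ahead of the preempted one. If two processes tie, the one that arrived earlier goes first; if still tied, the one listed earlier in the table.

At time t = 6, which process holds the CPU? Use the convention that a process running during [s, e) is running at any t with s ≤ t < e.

102

Gantt: | 100 0-1 | 101 1-3 | 102 3-4 | 101 4-5 | 103 5-6 | 102 6-7 | 101 7-8 | 103 8-9 | 104 9-10 | 102 10-11 | 101 11-12 | 103 12-13 | 104 13-14 | 102 14-15 | 101 15-16 | 103 16-17 | 104 17-18 | 101 18-22 |
Completion: 100=1  101=22  102=15  103=17  104=18
Turnaround (C−A): 100=1  101=22  102=12  103=13  104=11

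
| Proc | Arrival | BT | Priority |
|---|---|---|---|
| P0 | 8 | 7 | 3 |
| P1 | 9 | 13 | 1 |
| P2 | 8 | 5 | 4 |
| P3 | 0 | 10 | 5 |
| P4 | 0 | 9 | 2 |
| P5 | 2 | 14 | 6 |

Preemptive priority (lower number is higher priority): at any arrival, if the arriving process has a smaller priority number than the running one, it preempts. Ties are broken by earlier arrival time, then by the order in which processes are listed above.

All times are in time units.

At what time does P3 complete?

Schedule: | P4 0-9 | P1 9-22 | P0 22-29 | P2 29-34 | P3 34-44 | P5 44-58 |
Completion: P0=29  P1=22  P2=34  P3=44  P4=9  P5=58

44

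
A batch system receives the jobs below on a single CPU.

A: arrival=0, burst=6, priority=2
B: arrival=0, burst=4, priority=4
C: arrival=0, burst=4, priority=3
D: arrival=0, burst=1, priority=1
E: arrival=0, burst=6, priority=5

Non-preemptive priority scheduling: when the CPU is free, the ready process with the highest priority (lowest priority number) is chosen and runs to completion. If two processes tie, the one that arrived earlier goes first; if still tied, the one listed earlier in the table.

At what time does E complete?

Schedule: | D 0-1 | A 1-7 | C 7-11 | B 11-15 | E 15-21 |
Completion: A=7  B=15  C=11  D=1  E=21

21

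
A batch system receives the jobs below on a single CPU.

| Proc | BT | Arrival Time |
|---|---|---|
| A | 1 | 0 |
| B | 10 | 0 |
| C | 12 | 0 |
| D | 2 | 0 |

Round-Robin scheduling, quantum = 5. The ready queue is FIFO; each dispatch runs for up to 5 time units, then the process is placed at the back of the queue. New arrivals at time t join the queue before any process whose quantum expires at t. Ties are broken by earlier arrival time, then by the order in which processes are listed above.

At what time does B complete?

Timeline: | A 0-1 | B 1-6 | C 6-11 | D 11-13 | B 13-18 | C 18-25 |
Completion: A=1  B=18  C=25  D=13
Turnaround (C−A): A=1  B=18  C=25  D=13

18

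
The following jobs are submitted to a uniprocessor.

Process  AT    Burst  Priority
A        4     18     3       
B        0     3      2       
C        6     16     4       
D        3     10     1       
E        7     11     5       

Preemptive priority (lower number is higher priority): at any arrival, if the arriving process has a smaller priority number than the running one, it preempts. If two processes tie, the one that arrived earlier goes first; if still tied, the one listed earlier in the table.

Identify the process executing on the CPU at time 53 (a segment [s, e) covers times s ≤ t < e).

E

Gantt: | B 0-3 | D 3-13 | A 13-31 | C 31-47 | E 47-58 |
Completion: A=31  B=3  C=47  D=13  E=58
Turnaround (C−A): A=27  B=3  C=41  D=10  E=51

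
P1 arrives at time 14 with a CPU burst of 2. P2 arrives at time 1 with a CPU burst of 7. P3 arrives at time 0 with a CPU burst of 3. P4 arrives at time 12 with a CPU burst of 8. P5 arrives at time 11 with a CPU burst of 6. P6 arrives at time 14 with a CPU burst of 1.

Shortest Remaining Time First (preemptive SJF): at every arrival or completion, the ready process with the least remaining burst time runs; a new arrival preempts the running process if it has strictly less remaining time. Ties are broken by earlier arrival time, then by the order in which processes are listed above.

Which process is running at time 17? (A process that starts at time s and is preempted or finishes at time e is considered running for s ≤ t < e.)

Gantt: | P3 0-3 | P2 3-10 | idle 10-11 | P5 11-14 | P6 14-15 | P1 15-17 | P5 17-20 | P4 20-28 |
Completion: P1=17  P2=10  P3=3  P4=28  P5=20  P6=15
Turnaround (C−A): P1=3  P2=9  P3=3  P4=16  P5=9  P6=1

P5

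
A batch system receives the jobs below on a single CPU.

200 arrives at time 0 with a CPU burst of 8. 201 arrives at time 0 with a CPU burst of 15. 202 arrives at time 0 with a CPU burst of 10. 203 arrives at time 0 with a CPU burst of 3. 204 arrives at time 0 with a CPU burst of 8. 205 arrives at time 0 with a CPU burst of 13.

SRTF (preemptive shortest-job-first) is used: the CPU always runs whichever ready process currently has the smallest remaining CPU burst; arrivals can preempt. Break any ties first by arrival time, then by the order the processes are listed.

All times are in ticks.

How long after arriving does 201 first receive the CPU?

Timeline: | 203 0-3 | 200 3-11 | 204 11-19 | 202 19-29 | 205 29-42 | 201 42-57 |
Completion: 200=11  201=57  202=29  203=3  204=19  205=42
Response(201) = first start − arrival = 42 − 0 = 42

42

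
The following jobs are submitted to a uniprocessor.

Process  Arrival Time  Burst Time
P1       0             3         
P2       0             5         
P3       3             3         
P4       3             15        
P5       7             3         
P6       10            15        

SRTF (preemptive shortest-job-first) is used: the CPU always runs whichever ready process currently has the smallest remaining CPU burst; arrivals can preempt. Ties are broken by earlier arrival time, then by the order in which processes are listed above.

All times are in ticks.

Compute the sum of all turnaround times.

83

Timeline: | P1 0-3 | P3 3-6 | P2 6-7 | P5 7-10 | P2 10-14 | P4 14-29 | P6 29-44 |
Completion: P1=3  P2=14  P3=6  P4=29  P5=10  P6=44
Turnaround (C−A): P1=3  P2=14  P3=3  P4=26  P5=3  P6=34
Turnaround = completion − arrival: P1=3, P2=14, P3=3, P4=26, P5=3, P6=34
Total turnaround = 3 + 14 + 3 + 26 + 3 + 34 = 83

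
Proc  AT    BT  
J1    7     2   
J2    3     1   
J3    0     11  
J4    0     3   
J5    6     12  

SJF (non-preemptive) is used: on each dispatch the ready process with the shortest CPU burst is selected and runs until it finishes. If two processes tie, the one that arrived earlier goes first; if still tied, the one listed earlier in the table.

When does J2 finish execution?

Gantt: | J4 0-3 | J2 3-4 | J3 4-15 | J1 15-17 | J5 17-29 |
Completion: J1=17  J2=4  J3=15  J4=3  J5=29
Turnaround (C−A): J1=10  J2=1  J3=15  J4=3  J5=23

4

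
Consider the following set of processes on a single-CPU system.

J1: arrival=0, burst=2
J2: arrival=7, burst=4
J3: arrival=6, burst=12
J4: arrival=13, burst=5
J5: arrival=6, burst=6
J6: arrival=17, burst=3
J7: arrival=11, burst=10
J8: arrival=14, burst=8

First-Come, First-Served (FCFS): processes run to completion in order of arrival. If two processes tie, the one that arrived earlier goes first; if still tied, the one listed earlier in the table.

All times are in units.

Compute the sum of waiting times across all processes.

Schedule: | J1 0-2 | idle 2-6 | J3 6-18 | J5 18-24 | J2 24-28 | J7 28-38 | J4 38-43 | J8 43-51 | J6 51-54 |
Completion: J1=2  J2=28  J3=18  J4=43  J5=24  J6=54  J7=38  J8=51
Waiting = turnaround − burst: J1=0, J2=17, J3=0, J4=25, J5=12, J6=34, J7=17, J8=29
Total waiting = 0 + 17 + 0 + 25 + 12 + 34 + 17 + 29 = 134

134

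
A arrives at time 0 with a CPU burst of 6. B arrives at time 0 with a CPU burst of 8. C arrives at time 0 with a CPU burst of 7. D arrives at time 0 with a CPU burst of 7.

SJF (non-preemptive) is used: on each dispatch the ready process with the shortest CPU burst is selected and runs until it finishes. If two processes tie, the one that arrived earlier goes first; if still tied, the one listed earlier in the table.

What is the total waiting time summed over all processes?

39

Timeline: | A 0-6 | C 6-13 | D 13-20 | B 20-28 |
Completion: A=6  B=28  C=13  D=20
Waiting = turnaround − burst: A=0, B=20, C=6, D=13
Total waiting = 0 + 20 + 6 + 13 = 39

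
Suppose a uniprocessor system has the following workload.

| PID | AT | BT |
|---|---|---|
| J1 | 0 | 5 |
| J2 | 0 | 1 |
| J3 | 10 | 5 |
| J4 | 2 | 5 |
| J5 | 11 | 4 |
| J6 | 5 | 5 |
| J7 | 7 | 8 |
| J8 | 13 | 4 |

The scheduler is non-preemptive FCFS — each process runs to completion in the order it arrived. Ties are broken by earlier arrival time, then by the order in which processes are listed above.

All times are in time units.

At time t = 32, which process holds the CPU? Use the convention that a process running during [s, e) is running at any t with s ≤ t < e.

J5

Schedule: | J1 0-5 | J2 5-6 | J4 6-11 | J6 11-16 | J7 16-24 | J3 24-29 | J5 29-33 | J8 33-37 |
Completion: J1=5  J2=6  J3=29  J4=11  J5=33  J6=16  J7=24  J8=37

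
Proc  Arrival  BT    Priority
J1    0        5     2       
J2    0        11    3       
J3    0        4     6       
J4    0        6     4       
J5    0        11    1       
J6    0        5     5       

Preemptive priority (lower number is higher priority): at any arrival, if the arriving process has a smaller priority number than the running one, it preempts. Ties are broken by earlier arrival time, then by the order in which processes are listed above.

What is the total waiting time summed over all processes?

125

Timeline: | J5 0-11 | J1 11-16 | J2 16-27 | J4 27-33 | J6 33-38 | J3 38-42 |
Completion: J1=16  J2=27  J3=42  J4=33  J5=11  J6=38
Waiting = turnaround − burst: J1=11, J2=16, J3=38, J4=27, J5=0, J6=33
Total waiting = 11 + 16 + 38 + 27 + 0 + 33 = 125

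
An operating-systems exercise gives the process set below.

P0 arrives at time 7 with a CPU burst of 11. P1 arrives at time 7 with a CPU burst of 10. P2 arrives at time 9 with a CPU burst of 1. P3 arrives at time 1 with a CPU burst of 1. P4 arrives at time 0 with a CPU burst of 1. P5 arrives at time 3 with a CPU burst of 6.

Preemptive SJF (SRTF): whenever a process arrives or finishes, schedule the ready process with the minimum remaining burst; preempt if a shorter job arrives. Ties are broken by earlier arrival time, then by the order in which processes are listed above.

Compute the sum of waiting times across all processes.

16

Schedule: | P4 0-1 | P3 1-2 | idle 2-3 | P5 3-9 | P2 9-10 | P1 10-20 | P0 20-31 |
Completion: P0=31  P1=20  P2=10  P3=2  P4=1  P5=9
Waiting = turnaround − burst: P0=13, P1=3, P2=0, P3=0, P4=0, P5=0
Total waiting = 13 + 3 + 0 + 0 + 0 + 0 = 16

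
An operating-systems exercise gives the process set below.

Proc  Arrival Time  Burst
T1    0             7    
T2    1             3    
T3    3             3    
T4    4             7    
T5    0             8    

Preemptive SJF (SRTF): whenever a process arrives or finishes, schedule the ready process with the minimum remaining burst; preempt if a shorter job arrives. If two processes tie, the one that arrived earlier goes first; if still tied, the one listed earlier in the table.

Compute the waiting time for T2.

0

Gantt: | T1 0-1 | T2 1-4 | T3 4-7 | T1 7-13 | T4 13-20 | T5 20-28 |
Completion: T1=13  T2=4  T3=7  T4=20  T5=28
Turnaround (C−A): T1=13  T2=3  T3=4  T4=16  T5=28
Waiting(T2) = turnaround − burst = 3 − 3 = 0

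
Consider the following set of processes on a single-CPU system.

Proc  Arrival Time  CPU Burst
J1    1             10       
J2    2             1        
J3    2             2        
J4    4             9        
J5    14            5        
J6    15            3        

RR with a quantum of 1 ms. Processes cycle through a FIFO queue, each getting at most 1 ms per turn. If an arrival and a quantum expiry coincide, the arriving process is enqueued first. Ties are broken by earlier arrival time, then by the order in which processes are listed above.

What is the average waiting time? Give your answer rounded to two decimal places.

Timeline: | idle 0-1 | J1 1-2 | J2 2-3 | J3 3-4 | J1 4-5 | J4 5-6 | J3 6-7 | J1 7-8 | J4 8-9 | J1 9-10 | J4 10-11 | J1 11-12 | J4 12-13 | J1 13-14 | J4 14-15 | J5 15-16 | J1 16-17 | J6 17-18 | J4 18-19 | J5 19-20 | J1 20-21 | J6 21-22 | J4 22-23 | J5 23-24 | J1 24-25 | J6 25-26 | J4 26-27 | J5 27-28 | J1 28-29 | J4 29-30 | J5 30-31 |
Completion: J1=29  J2=3  J3=7  J4=30  J5=31  J6=26
Waiting times: J1=18, J2=0, J3=3, J4=17, J5=12, J6=8
Average waiting = (18+0+3+17+12+8) / 6 = 58/6 = 9.67

9.67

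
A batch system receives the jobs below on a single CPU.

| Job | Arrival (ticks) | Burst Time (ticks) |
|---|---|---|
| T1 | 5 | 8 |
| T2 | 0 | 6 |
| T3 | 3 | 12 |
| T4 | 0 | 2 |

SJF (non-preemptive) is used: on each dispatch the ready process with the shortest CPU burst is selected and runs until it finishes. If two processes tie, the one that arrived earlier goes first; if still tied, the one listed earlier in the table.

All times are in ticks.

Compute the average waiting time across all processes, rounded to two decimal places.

Schedule: | T4 0-2 | T2 2-8 | T1 8-16 | T3 16-28 |
Completion: T1=16  T2=8  T3=28  T4=2
Turnaround (C−A): T1=11  T2=8  T3=25  T4=2
Waiting times: T1=3, T2=2, T3=13, T4=0
Average waiting = (3+2+13+0) / 4 = 18/4 = 4.50

4.50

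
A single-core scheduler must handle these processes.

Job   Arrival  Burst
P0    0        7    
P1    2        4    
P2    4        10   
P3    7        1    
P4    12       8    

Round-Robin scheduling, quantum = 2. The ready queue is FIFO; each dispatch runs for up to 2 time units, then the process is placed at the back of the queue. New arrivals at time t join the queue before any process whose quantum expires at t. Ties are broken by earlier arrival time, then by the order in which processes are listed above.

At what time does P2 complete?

28

Timeline: | P0 0-2 | P1 2-4 | P0 4-6 | P2 6-8 | P1 8-10 | P0 10-12 | P3 12-13 | P2 13-15 | P4 15-17 | P0 17-18 | P2 18-20 | P4 20-22 | P2 22-24 | P4 24-26 | P2 26-28 | P4 28-30 |
Completion: P0=18  P1=10  P2=28  P3=13  P4=30
Turnaround (C−A): P0=18  P1=8  P2=24  P3=6  P4=18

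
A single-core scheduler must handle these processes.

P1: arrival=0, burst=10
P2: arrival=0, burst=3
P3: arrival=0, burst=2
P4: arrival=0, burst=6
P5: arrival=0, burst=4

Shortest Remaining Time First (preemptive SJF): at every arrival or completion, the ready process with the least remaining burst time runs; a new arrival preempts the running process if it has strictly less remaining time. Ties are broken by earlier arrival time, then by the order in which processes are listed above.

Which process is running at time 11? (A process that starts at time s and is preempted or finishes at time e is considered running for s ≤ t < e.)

Timeline: | P3 0-2 | P2 2-5 | P5 5-9 | P4 9-15 | P1 15-25 |
Completion: P1=25  P2=5  P3=2  P4=15  P5=9

P4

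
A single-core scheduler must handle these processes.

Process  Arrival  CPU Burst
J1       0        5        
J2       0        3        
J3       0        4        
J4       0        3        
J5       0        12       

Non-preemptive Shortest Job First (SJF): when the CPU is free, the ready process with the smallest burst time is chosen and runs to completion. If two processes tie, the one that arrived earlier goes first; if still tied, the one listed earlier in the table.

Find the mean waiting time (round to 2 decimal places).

Schedule: | J2 0-3 | J4 3-6 | J3 6-10 | J1 10-15 | J5 15-27 |
Completion: J1=15  J2=3  J3=10  J4=6  J5=27
Waiting times: J1=10, J2=0, J3=6, J4=3, J5=15
Average waiting = (10+0+6+3+15) / 5 = 34/5 = 6.80

6.80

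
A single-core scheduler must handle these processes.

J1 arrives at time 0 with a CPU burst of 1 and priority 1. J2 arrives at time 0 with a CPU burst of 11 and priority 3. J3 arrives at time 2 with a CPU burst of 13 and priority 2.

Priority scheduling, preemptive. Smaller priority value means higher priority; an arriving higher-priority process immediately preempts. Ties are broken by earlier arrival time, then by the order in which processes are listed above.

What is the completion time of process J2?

Timeline: | J1 0-1 | J2 1-2 | J3 2-15 | J2 15-25 |
Completion: J1=1  J2=25  J3=15

25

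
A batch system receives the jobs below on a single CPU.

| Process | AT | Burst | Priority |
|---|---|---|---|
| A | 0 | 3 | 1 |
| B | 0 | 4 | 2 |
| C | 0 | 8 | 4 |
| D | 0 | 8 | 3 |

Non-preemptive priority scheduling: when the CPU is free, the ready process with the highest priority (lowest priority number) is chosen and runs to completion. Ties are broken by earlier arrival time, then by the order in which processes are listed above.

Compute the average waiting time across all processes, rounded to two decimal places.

Schedule: | A 0-3 | B 3-7 | D 7-15 | C 15-23 |
Completion: A=3  B=7  C=23  D=15
Waiting times: A=0, B=3, C=15, D=7
Average waiting = (0+3+15+7) / 4 = 25/4 = 6.25

6.25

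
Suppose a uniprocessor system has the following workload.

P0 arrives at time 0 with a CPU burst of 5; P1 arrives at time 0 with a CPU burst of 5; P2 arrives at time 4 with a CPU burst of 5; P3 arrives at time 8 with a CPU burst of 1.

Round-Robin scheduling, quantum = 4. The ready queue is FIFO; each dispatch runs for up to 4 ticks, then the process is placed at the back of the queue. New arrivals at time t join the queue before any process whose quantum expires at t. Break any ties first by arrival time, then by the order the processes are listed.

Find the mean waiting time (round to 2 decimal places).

7.50

Timeline: | P0 0-4 | P1 4-8 | P2 8-12 | P0 12-13 | P3 13-14 | P1 14-15 | P2 15-16 |
Completion: P0=13  P1=15  P2=16  P3=14
Turnaround (C−A): P0=13  P1=15  P2=12  P3=6
Waiting times: P0=8, P1=10, P2=7, P3=5
Average waiting = (8+10+7+5) / 4 = 30/4 = 7.50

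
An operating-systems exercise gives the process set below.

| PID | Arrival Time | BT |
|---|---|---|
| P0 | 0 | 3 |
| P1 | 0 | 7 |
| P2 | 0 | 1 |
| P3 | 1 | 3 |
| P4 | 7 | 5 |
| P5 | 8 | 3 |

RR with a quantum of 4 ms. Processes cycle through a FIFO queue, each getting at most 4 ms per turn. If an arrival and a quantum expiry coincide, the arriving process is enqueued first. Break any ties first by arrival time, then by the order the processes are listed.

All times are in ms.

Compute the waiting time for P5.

Timeline: | P0 0-3 | P1 3-7 | P2 7-8 | P3 8-11 | P4 11-15 | P1 15-18 | P5 18-21 | P4 21-22 |
Completion: P0=3  P1=18  P2=8  P3=11  P4=22  P5=21
Waiting(P5) = turnaround − burst = 13 − 3 = 10

10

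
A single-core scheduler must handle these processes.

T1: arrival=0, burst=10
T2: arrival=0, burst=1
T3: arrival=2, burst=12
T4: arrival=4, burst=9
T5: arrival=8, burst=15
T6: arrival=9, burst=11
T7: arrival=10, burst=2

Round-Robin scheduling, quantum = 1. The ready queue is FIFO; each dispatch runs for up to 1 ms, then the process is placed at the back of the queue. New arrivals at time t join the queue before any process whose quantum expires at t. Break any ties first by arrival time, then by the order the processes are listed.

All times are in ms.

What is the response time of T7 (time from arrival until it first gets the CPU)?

4

Schedule: | T1 0-1 | T2 1-2 | T1 2-3 | T3 3-4 | T1 4-5 | T4 5-6 | T3 6-7 | T1 7-8 | T4 8-9 | T3 9-10 | T5 10-11 | T1 11-12 | T6 12-13 | T4 13-14 | T7 14-15 | T3 15-16 | T5 16-17 | T1 17-18 | T6 18-19 | T4 19-20 | T7 20-21 | T3 21-22 | T5 22-23 | T1 23-24 | T6 24-25 | T4 25-26 | T3 26-27 | T5 27-28 | T1 28-29 | T6 29-30 | T4 30-31 | T3 31-32 | T5 32-33 | T1 33-34 | T6 34-35 | T4 35-36 | T3 36-37 | T5 37-38 | T1 38-39 | T6 39-40 | T4 40-41 | T3 41-42 | T5 42-43 | T6 43-44 | T4 44-45 | T3 45-46 | T5 46-47 | T6 47-48 | T3 48-49 | T5 49-50 | T6 50-51 | T3 51-52 | T5 52-53 | T6 53-54 | T5 54-55 | T6 55-56 | T5 56-60 |
Completion: T1=39  T2=2  T3=52  T4=45  T5=60  T6=56  T7=21
Turnaround (C−A): T1=39  T2=2  T3=50  T4=41  T5=52  T6=47  T7=11
Response(T7) = first start − arrival = 14 − 10 = 4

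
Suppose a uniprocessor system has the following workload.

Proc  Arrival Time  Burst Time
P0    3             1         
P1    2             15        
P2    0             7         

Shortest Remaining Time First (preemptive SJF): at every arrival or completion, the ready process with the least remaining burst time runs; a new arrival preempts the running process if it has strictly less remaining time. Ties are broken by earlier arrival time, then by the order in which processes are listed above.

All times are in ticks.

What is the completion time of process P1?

23

Schedule: | P2 0-3 | P0 3-4 | P2 4-8 | P1 8-23 |
Completion: P0=4  P1=23  P2=8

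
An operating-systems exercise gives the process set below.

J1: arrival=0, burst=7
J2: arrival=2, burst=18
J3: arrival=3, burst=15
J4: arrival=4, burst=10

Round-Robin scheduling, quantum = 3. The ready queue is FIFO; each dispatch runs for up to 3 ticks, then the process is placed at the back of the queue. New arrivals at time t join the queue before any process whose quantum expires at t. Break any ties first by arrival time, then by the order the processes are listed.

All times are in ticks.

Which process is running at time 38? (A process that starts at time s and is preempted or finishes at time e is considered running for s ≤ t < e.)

Gantt: | J1 0-3 | J2 3-6 | J3 6-9 | J1 9-12 | J4 12-15 | J2 15-18 | J3 18-21 | J1 21-22 | J4 22-25 | J2 25-28 | J3 28-31 | J4 31-34 | J2 34-37 | J3 37-40 | J4 40-41 | J2 41-44 | J3 44-47 | J2 47-50 |
Completion: J1=22  J2=50  J3=47  J4=41

J3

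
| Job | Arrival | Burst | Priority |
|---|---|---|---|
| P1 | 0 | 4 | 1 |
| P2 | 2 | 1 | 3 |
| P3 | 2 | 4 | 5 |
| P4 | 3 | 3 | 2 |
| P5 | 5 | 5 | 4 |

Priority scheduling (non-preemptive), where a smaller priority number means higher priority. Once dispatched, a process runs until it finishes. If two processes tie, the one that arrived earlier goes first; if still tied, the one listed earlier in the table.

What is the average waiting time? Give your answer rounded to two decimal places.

4.00

Schedule: | P1 0-4 | P4 4-7 | P2 7-8 | P5 8-13 | P3 13-17 |
Completion: P1=4  P2=8  P3=17  P4=7  P5=13
Turnaround (C−A): P1=4  P2=6  P3=15  P4=4  P5=8
Waiting times: P1=0, P2=5, P3=11, P4=1, P5=3
Average waiting = (0+5+11+1+3) / 5 = 20/5 = 4.00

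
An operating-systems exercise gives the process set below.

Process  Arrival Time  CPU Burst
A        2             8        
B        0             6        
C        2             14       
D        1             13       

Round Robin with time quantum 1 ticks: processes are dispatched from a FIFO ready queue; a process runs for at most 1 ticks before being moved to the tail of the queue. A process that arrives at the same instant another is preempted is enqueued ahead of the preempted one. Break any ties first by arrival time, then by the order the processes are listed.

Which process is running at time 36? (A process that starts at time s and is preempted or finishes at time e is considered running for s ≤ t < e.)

Schedule: | B 0-1 | D 1-2 | B 2-3 | A 3-4 | C 4-5 | D 5-6 | B 6-7 | A 7-8 | C 8-9 | D 9-10 | B 10-11 | A 11-12 | C 12-13 | D 13-14 | B 14-15 | A 15-16 | C 16-17 | D 17-18 | B 18-19 | A 19-20 | C 20-21 | D 21-22 | A 22-23 | C 23-24 | D 24-25 | A 25-26 | C 26-27 | D 27-28 | A 28-29 | C 29-30 | D 30-31 | C 31-32 | D 32-33 | C 33-34 | D 34-35 | C 35-36 | D 36-37 | C 37-38 | D 38-39 | C 39-41 |
Completion: A=29  B=19  C=41  D=39
Turnaround (C−A): A=27  B=19  C=39  D=38

D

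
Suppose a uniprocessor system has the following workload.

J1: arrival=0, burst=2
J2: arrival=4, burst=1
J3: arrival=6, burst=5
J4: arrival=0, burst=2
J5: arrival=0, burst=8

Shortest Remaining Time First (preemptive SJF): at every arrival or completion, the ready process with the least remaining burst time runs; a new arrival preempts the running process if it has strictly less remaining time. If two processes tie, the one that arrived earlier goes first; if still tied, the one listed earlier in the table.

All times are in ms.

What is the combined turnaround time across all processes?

30

Schedule: | J1 0-2 | J4 2-4 | J2 4-5 | J5 5-6 | J3 6-11 | J5 11-18 |
Completion: J1=2  J2=5  J3=11  J4=4  J5=18
Turnaround = completion − arrival: J1=2, J2=1, J3=5, J4=4, J5=18
Total turnaround = 2 + 1 + 5 + 4 + 18 = 30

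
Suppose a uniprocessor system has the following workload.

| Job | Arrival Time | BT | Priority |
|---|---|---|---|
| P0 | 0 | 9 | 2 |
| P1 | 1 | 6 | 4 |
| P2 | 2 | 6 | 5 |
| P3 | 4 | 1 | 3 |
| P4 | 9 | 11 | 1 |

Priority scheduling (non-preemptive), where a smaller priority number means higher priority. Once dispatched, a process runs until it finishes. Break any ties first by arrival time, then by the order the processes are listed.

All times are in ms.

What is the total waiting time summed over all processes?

Schedule: | P0 0-9 | P4 9-20 | P3 20-21 | P1 21-27 | P2 27-33 |
Completion: P0=9  P1=27  P2=33  P3=21  P4=20
Turnaround (C−A): P0=9  P1=26  P2=31  P3=17  P4=11
Waiting = turnaround − burst: P0=0, P1=20, P2=25, P3=16, P4=0
Total waiting = 0 + 20 + 25 + 16 + 0 = 61

61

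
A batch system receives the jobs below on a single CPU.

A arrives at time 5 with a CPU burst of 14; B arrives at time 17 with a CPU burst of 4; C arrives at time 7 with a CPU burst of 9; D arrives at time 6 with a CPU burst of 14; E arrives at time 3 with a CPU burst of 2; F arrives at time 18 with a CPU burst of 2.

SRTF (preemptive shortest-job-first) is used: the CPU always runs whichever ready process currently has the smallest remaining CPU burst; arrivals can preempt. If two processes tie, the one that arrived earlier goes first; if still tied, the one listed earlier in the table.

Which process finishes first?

E

Gantt: | idle 0-3 | E 3-5 | A 5-7 | C 7-16 | A 16-17 | B 17-18 | F 18-20 | B 20-23 | A 23-34 | D 34-48 |
Completion: A=34  B=23  C=16  D=48  E=5  F=20
Turnaround (C−A): A=29  B=6  C=9  D=42  E=2  F=2
Finish order: E → C → F → B → A → D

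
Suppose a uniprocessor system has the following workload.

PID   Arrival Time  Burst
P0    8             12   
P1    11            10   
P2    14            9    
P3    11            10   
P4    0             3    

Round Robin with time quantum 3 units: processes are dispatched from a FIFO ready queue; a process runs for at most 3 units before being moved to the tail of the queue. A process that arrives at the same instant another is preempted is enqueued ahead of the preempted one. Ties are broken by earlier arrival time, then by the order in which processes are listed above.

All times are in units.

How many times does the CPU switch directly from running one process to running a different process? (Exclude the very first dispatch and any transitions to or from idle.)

14

Timeline: | P4 0-3 | idle 3-8 | P0 8-11 | P1 11-14 | P3 14-17 | P0 17-20 | P2 20-23 | P1 23-26 | P3 26-29 | P0 29-32 | P2 32-35 | P1 35-38 | P3 38-41 | P0 41-44 | P2 44-47 | P1 47-48 | P3 48-49 |
Completion: P0=44  P1=48  P2=47  P3=49  P4=3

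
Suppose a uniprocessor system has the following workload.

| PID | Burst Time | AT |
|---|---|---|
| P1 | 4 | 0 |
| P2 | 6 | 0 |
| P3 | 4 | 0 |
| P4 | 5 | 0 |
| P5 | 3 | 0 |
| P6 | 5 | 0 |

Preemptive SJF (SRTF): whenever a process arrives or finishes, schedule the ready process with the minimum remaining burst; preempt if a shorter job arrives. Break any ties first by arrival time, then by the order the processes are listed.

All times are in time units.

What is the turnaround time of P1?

Gantt: | P5 0-3 | P1 3-7 | P3 7-11 | P4 11-16 | P6 16-21 | P2 21-27 |
Completion: P1=7  P2=27  P3=11  P4=16  P5=3  P6=21
Turnaround(P1) = completion − arrival = 7 − 0 = 7

7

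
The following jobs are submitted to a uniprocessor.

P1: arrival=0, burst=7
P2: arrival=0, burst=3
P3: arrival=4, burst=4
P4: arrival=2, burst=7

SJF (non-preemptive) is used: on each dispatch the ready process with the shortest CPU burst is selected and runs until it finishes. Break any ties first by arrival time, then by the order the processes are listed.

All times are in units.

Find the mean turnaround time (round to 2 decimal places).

10.50

Schedule: | P2 0-3 | P1 3-10 | P3 10-14 | P4 14-21 |
Completion: P1=10  P2=3  P3=14  P4=21
Turnaround (C−A): P1=10  P2=3  P3=10  P4=19
Turnaround times: P1=10, P2=3, P3=10, P4=19
Average turnaround = (10+3+10+19) / 4 = 42/4 = 10.50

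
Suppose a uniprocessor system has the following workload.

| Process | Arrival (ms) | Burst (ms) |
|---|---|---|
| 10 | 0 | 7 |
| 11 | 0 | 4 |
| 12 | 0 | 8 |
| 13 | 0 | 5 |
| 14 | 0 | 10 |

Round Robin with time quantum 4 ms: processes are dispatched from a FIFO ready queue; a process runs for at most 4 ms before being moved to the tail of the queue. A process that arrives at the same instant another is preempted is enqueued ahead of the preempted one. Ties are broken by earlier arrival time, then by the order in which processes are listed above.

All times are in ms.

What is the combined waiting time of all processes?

86

Timeline: | 10 0-4 | 11 4-8 | 12 8-12 | 13 12-16 | 14 16-20 | 10 20-23 | 12 23-27 | 13 27-28 | 14 28-34 |
Completion: 10=23  11=8  12=27  13=28  14=34
Waiting = turnaround − burst: 10=16, 11=4, 12=19, 13=23, 14=24
Total waiting = 16 + 4 + 19 + 23 + 24 = 86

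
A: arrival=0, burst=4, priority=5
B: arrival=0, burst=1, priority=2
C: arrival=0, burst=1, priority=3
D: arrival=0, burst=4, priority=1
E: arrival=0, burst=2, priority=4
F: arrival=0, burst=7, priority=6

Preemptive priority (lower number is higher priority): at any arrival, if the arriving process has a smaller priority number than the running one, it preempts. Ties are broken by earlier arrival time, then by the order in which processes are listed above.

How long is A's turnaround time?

Timeline: | D 0-4 | B 4-5 | C 5-6 | E 6-8 | A 8-12 | F 12-19 |
Completion: A=12  B=5  C=6  D=4  E=8  F=19
Turnaround(A) = completion − arrival = 12 − 0 = 12

12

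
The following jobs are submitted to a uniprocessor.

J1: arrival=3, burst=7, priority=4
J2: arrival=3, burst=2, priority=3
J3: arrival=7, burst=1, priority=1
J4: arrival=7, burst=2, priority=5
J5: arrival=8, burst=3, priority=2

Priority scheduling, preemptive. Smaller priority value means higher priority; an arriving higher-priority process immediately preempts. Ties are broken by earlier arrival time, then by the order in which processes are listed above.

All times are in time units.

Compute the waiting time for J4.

Timeline: | idle 0-3 | J2 3-5 | J1 5-7 | J3 7-8 | J5 8-11 | J1 11-16 | J4 16-18 |
Completion: J1=16  J2=5  J3=8  J4=18  J5=11
Waiting(J4) = turnaround − burst = 11 − 2 = 9

9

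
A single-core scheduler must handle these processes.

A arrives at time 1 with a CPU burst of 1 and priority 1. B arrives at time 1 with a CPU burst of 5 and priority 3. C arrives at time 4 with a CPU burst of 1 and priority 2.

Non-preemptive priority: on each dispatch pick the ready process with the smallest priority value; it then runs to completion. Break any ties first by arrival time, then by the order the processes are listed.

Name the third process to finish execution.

C

Gantt: | idle 0-1 | A 1-2 | B 2-7 | C 7-8 |
Completion: A=2  B=7  C=8
Finish order: A → B → C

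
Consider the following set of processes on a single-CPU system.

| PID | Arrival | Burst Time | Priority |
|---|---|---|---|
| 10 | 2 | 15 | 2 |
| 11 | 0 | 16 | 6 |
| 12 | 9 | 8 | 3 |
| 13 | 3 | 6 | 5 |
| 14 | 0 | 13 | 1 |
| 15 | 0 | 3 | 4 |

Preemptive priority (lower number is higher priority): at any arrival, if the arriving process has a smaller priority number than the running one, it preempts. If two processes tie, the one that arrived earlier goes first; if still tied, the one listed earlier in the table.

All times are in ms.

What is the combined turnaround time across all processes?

208

Timeline: | 14 0-13 | 10 13-28 | 12 28-36 | 15 36-39 | 13 39-45 | 11 45-61 |
Completion: 10=28  11=61  12=36  13=45  14=13  15=39
Turnaround (C−A): 10=26  11=61  12=27  13=42  14=13  15=39
Turnaround = completion − arrival: 10=26, 11=61, 12=27, 13=42, 14=13, 15=39
Total turnaround = 26 + 61 + 27 + 42 + 13 + 39 = 208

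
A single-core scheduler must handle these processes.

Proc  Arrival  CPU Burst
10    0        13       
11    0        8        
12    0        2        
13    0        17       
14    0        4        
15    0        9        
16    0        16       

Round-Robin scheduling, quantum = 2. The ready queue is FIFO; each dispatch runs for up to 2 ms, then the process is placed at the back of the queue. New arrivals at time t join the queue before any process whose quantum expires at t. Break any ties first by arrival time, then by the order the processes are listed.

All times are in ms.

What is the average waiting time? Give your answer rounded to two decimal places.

Schedule: | 10 0-2 | 11 2-4 | 12 4-6 | 13 6-8 | 14 8-10 | 15 10-12 | 16 12-14 | 10 14-16 | 11 16-18 | 13 18-20 | 14 20-22 | 15 22-24 | 16 24-26 | 10 26-28 | 11 28-30 | 13 30-32 | 15 32-34 | 16 34-36 | 10 36-38 | 11 38-40 | 13 40-42 | 15 42-44 | 16 44-46 | 10 46-48 | 13 48-50 | 15 50-51 | 16 51-53 | 10 53-55 | 13 55-57 | 16 57-59 | 10 59-60 | 13 60-62 | 16 62-64 | 13 64-66 | 16 66-68 | 13 68-69 |
Completion: 10=60  11=40  12=6  13=69  14=22  15=51  16=68
Turnaround (C−A): 10=60  11=40  12=6  13=69  14=22  15=51  16=68
Waiting times: 10=47, 11=32, 12=4, 13=52, 14=18, 15=42, 16=52
Average waiting = (47+32+4+52+18+42+52) / 7 = 247/7 = 35.29

35.29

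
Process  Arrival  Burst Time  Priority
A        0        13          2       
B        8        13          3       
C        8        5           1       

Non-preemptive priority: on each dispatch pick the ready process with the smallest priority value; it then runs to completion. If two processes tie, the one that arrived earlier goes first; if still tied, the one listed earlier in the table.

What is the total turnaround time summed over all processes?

46

Gantt: | A 0-13 | C 13-18 | B 18-31 |
Completion: A=13  B=31  C=18
Turnaround = completion − arrival: A=13, B=23, C=10
Total turnaround = 13 + 23 + 10 = 46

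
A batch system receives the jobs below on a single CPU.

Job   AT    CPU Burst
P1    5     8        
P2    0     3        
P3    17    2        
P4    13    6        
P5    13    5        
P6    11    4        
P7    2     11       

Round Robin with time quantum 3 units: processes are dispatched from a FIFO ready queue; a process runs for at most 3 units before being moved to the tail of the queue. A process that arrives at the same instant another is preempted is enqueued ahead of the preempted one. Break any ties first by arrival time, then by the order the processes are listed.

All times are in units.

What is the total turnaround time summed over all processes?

Schedule: | P2 0-3 | P7 3-6 | P1 6-9 | P7 9-12 | P1 12-15 | P6 15-18 | P7 18-21 | P4 21-24 | P5 24-27 | P1 27-29 | P3 29-31 | P6 31-32 | P7 32-34 | P4 34-37 | P5 37-39 |
Completion: P1=29  P2=3  P3=31  P4=37  P5=39  P6=32  P7=34
Turnaround (C−A): P1=24  P2=3  P3=14  P4=24  P5=26  P6=21  P7=32
Turnaround = completion − arrival: P1=24, P2=3, P3=14, P4=24, P5=26, P6=21, P7=32
Total turnaround = 24 + 3 + 14 + 24 + 26 + 21 + 32 = 144

144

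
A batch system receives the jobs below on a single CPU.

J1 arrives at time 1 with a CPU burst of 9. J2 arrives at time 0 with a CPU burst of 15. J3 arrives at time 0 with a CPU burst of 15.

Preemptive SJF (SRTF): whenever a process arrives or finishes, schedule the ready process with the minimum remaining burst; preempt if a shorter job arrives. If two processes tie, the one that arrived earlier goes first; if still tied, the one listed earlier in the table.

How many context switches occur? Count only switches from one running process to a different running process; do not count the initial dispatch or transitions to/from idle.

Gantt: | J2 0-1 | J1 1-10 | J2 10-24 | J3 24-39 |
Completion: J1=10  J2=24  J3=39

3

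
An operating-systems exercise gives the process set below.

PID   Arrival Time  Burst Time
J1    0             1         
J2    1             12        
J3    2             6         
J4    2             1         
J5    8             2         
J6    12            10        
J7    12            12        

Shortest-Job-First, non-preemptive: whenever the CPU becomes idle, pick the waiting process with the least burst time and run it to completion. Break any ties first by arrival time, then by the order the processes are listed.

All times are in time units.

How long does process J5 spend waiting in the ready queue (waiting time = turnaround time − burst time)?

Schedule: | J1 0-1 | J2 1-13 | J4 13-14 | J5 14-16 | J3 16-22 | J6 22-32 | J7 32-44 |
Completion: J1=1  J2=13  J3=22  J4=14  J5=16  J6=32  J7=44
Turnaround (C−A): J1=1  J2=12  J3=20  J4=12  J5=8  J6=20  J7=32
Waiting(J5) = turnaround − burst = 8 − 2 = 6

6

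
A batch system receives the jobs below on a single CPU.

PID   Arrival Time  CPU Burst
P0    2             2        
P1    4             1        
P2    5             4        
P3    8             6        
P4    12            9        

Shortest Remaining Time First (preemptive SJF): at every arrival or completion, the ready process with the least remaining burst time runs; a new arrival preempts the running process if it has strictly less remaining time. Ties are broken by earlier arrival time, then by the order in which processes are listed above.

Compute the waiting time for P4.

Gantt: | idle 0-2 | P0 2-4 | P1 4-5 | P2 5-9 | P3 9-15 | P4 15-24 |
Completion: P0=4  P1=5  P2=9  P3=15  P4=24
Waiting(P4) = turnaround − burst = 12 − 9 = 3

3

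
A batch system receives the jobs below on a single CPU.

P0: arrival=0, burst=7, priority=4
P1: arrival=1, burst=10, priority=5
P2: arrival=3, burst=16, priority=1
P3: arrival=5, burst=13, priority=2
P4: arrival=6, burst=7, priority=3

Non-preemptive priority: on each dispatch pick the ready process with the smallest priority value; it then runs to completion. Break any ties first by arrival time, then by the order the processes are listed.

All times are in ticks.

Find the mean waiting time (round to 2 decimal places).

Gantt: | P0 0-7 | P2 7-23 | P3 23-36 | P4 36-43 | P1 43-53 |
Completion: P0=7  P1=53  P2=23  P3=36  P4=43
Waiting times: P0=0, P1=42, P2=4, P3=18, P4=30
Average waiting = (0+42+4+18+30) / 5 = 94/5 = 18.80

18.80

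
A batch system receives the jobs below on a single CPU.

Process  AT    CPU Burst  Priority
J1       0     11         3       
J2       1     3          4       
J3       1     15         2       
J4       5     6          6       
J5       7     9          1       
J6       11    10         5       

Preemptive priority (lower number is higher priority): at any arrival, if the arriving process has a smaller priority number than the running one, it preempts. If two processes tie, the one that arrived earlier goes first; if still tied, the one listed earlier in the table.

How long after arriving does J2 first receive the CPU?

Timeline: | J1 0-1 | J3 1-7 | J5 7-16 | J3 16-25 | J1 25-35 | J2 35-38 | J6 38-48 | J4 48-54 |
Completion: J1=35  J2=38  J3=25  J4=54  J5=16  J6=48
Response(J2) = first start − arrival = 35 − 1 = 34

34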